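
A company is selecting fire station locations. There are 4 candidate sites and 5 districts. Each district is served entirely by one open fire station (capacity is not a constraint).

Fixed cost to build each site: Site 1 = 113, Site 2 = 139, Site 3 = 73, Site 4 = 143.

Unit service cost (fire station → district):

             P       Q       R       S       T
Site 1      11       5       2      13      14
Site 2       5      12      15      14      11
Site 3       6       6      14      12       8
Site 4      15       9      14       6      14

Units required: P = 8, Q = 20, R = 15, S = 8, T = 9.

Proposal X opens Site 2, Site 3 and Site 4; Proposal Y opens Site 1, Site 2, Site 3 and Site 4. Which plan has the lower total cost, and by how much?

Proposal X: {Site 2, Site 3, Site 4}: P→Site 2 5·8=40, Q→Site 3 6·20=120, R→Site 3 14·15=210, S→Site 4 6·8=48, T→Site 3 8·9=72. Service 490; fixed 355; total 845.
Proposal Y: {Site 1, Site 2, Site 3, Site 4}: P→Site 2 5·8=40, Q→Site 1 5·20=100, R→Site 1 2·15=30, S→Site 4 6·8=48, T→Site 3 8·9=72. Service 290; fixed 468; total 758.
Difference: |845 − 758| = 87.

Proposal Y is cheaper by 87.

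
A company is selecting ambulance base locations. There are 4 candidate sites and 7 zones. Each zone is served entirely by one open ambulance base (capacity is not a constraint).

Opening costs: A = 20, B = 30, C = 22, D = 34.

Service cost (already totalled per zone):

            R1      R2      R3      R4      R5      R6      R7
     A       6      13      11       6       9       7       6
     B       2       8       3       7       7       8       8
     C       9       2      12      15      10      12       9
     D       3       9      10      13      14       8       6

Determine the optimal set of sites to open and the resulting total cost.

Open B only; minimum total cost 73.

For any fixed open set, each zone goes to its cheapest open site; total = fixed + service.
{B}: R1→B 2, R2→B 8, R3→B 3, R4→B 7, R5→B 7, R6→B 8, R7→B 8. Service 43; fixed 30; total 73.
{A}: service 58 + fixed 20 = 78
{A, B}: R1→B 2, R2→B 8, R3→B 3, R4→A 6, R5→B 7, R6→A 7, R7→A 6. Service 39; fixed 50; total 89.
{A, B, C, D}: R1→B 2, R2→C 2, R3→B 3, R4→A 6, R5→B 7, R6→A 7, R7→A 6. Service 33; fixed 106; total 139.
No other subset beats 73.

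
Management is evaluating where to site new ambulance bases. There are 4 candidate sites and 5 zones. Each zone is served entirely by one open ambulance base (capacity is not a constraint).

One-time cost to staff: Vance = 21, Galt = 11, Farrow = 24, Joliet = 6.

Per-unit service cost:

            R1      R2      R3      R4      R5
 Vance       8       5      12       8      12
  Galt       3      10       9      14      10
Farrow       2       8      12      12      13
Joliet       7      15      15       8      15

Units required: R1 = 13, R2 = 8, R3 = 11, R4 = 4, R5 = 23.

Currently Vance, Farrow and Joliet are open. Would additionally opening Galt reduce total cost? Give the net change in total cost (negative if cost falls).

Current service cost with {Vance, Farrow, Joliet}: 506.
Adding Galt: each zone re-picks its cheapest; new service cost 427, saving 79.
Extra fixed cost: 11. Net change = 11 − 79 = -68.
(Totals: 557 → 489.)

Yes — net change −68 (cost falls by 68).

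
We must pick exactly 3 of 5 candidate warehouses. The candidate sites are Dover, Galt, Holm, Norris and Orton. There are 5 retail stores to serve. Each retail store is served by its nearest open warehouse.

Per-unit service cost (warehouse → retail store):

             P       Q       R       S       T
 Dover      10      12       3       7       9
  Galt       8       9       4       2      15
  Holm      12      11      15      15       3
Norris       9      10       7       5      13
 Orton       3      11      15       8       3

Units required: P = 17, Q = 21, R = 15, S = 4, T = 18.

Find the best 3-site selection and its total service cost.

Choose Dover, Galt and Orton; total service cost 347.

With exactly 3 open, each retail store uses its cheapest among the chosen.
{Dover, Galt, Orton}: P→Orton 3·17=51, Q→Galt 9·21=189, R→Dover 3·15=45, S→Galt 2·4=8, T→Orton 3·18=54. Service cost 347.
{Galt, Holm, Orton}: service cost 362
{Galt, Norris, Orton}: service cost 362
Among all 10 size-3 choices, {Dover, Galt, Orton} is lowest.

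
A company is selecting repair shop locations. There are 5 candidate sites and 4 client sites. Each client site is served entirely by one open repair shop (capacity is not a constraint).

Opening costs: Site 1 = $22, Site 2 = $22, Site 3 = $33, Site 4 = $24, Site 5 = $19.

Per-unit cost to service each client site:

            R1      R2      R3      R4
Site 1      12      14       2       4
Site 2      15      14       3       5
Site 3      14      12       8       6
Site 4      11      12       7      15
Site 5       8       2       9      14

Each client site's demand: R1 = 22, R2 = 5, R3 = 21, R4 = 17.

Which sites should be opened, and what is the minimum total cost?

Open Site 1 and Site 5; minimum total cost 337.

For any fixed open set, each client site goes to its cheapest open site; total = fixed + service.
{Site 1, Site 5}: R1→Site 5 8·22=176, R2→Site 5 2·5=10, R3→Site 1 2·21=42, R4→Site 1 4·17=68. Service 296; fixed 41; total 337.
{Site 1, Site 2, Site 5}: R1→Site 5 8·22=176, R2→Site 5 2·5=10, R3→Site 1 2·21=42, R4→Site 1 4·17=68. Service 296; fixed 63; total 359.
{Site 1, Site 4, Site 5}: R1→Site 5 8·22=176, R2→Site 5 2·5=10, R3→Site 1 2·21=42, R4→Site 1 4·17=68. Service 296; fixed 65; total 361.
{Site 1, Site 2, Site 3, Site 4, Site 5}: R1→Site 5 8·22=176, R2→Site 5 2·5=10, R3→Site 1 2·21=42, R4→Site 1 4·17=68. Service 296; fixed 120; total 416.
No other subset beats 337.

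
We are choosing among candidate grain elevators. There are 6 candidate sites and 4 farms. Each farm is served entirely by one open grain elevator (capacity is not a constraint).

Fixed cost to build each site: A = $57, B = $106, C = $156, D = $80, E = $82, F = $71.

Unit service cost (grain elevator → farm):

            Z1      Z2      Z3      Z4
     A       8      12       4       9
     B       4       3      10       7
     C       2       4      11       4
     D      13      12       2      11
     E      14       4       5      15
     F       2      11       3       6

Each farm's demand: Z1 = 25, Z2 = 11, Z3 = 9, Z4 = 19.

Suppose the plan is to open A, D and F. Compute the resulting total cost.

Each farm is assigned to its cheapest site among the open ones.
{A, D, F}: Z1→F 2·25=50, Z2→F 11·11=121, Z3→D 2·9=18, Z4→F 6·19=114. Service 303; fixed 208; total 511.

Total cost: 511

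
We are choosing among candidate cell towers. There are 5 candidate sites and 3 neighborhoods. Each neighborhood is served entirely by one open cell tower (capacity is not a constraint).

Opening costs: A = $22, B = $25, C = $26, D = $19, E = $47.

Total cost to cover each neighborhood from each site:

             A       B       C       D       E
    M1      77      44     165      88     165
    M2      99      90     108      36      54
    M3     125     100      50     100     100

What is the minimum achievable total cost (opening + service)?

Minimum total cost: 200

For any fixed open set, each neighborhood goes to its cheapest open site; total = fixed + service.
{B, C, D}: M1→B 44, M2→D 36, M3→C 50. Service 130; fixed 70; total 200.
{C, D}: M1→D 88, M2→D 36, M3→C 50. Service 174; fixed 45; total 219.
{A, B, C, D}: M1→B 44, M2→D 36, M3→C 50. Service 130; fixed 92; total 222.
{A, B, C, D, E}: M1→B 44, M2→D 36, M3→C 50. Service 130; fixed 139; total 269.
No other subset beats 200.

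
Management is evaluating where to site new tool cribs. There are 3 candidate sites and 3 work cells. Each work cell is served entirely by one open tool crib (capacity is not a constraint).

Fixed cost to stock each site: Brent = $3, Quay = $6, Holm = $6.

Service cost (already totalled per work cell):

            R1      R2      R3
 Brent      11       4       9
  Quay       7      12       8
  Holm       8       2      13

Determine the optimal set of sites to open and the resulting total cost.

Open Brent only; minimum total cost 27.

For any fixed open set, each work cell goes to its cheapest open site; total = fixed + service.
{Brent}: R1→Brent 11, R2→Brent 4, R3→Brent 9. Service 24; fixed 3; total 27.
{Brent, Quay}: R1→Quay 7, R2→Brent 4, R3→Quay 8. Service 19; fixed 9; total 28.
{Brent, Holm}: service 19 + fixed 9 = 28
{Brent, Quay, Holm}: service 17 + fixed 15 = 32
No other subset beats 27.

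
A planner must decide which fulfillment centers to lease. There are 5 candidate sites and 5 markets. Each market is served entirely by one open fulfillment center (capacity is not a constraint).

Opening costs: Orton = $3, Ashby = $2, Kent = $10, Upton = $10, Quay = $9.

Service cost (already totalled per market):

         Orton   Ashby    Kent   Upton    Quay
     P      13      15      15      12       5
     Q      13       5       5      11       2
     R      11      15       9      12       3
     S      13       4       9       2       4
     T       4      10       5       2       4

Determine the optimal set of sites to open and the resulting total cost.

Open Quay only; minimum total cost 27.

For any fixed open set, each market goes to its cheapest open site; total = fixed + service.
{Quay}: P→Quay 5, Q→Quay 2, R→Quay 3, S→Quay 4, T→Quay 4. Service 18; fixed 9; total 27.
{Ashby, Quay}: P→Quay 5, Q→Quay 2, R→Quay 3, S→Ashby 4, T→Quay 4. Service 18; fixed 11; total 29.
{Orton, Quay}: P→Quay 5, Q→Quay 2, R→Quay 3, S→Quay 4, T→Orton 4. Service 18; fixed 12; total 30.
{Orton, Ashby, Kent, Upton, Quay}: service 14 + fixed 34 = 48
No other subset beats 27.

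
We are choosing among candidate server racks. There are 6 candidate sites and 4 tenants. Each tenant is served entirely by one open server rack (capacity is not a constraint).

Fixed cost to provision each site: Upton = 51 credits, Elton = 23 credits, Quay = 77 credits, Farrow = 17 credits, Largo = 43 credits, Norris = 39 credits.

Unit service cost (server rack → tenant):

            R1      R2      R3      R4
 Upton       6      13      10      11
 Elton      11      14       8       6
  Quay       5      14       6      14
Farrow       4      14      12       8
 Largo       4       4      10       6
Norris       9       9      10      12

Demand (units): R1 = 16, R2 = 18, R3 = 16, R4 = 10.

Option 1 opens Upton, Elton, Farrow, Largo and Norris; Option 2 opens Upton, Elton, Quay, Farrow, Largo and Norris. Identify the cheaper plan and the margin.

Option 1 is cheaper by 45.

Option 1: {Upton, Elton, Farrow, Largo, Norris}: R1→Farrow 4·16=64, R2→Largo 4·18=72, R3→Elton 8·16=128, R4→Elton 6·10=60. Service 324; fixed 173; total 497.
Option 2: {Upton, Elton, Quay, Farrow, Largo, Norris}: R1→Farrow 4·16=64, R2→Largo 4·18=72, R3→Quay 6·16=96, R4→Elton 6·10=60. Service 292; fixed 250; total 542.
Difference: |497 − 542| = 45.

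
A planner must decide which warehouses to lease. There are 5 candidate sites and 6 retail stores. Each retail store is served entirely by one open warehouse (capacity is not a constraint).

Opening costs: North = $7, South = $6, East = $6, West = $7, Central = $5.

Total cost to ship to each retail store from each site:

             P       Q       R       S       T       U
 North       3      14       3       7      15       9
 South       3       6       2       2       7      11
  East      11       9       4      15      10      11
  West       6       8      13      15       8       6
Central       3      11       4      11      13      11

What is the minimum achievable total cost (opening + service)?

Minimum total cost: 37

For any fixed open set, each retail store goes to its cheapest open site; total = fixed + service.
{South}: P→South 3, Q→South 6, R→South 2, S→South 2, T→South 7, U→South 11. Service 31; fixed 6; total 37.
{South, West}: service 26 + fixed 13 = 39
{North, South}: service 29 + fixed 13 = 42
{North, South, East, West, Central}: P→North 3, Q→South 6, R→South 2, S→South 2, T→South 7, U→West 6. Service 26; fixed 31; total 57.
No other subset beats 37.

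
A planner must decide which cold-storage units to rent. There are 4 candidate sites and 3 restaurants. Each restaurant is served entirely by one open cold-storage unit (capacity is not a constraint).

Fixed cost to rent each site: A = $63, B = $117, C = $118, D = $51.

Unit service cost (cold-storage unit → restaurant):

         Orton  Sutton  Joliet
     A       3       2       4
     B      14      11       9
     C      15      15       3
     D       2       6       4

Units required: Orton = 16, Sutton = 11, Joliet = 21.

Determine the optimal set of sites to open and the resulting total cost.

Open A only; minimum total cost 217.

For any fixed open set, each restaurant goes to its cheapest open site; total = fixed + service.
{A}: Orton→A 3·16=48, Sutton→A 2·11=22, Joliet→A 4·21=84. Service 154; fixed 63; total 217.
{D}: service 182 + fixed 51 = 233
{A, D}: service 138 + fixed 114 = 252
{A, B, C, D}: Orton→D 2·16=32, Sutton→A 2·11=22, Joliet→C 3·21=63. Service 117; fixed 349; total 466.
(All 15 nonempty subsets were checked; A only is lowest.)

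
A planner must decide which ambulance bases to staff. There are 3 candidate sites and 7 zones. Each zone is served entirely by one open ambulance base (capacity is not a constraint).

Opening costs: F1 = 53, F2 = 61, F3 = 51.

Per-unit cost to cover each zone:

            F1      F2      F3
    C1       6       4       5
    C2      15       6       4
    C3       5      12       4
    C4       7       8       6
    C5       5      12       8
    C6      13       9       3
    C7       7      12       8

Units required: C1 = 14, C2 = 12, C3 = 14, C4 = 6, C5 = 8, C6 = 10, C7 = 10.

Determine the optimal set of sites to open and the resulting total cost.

Open F3 only; minimum total cost 435.

For any fixed open set, each zone goes to its cheapest open site; total = fixed + service.
{F3}: C1→F3 5·14=70, C2→F3 4·12=48, C3→F3 4·14=56, C4→F3 6·6=36, C5→F3 8·8=64, C6→F3 3·10=30, C7→F3 8·10=80. Service 384; fixed 51; total 435.
{F1, F3}: service 350 + fixed 104 = 454
{F2, F3}: service 370 + fixed 112 = 482
{F1, F2, F3}: service 336 + fixed 165 = 501
(All 7 nonempty subsets were checked; F3 only is lowest.)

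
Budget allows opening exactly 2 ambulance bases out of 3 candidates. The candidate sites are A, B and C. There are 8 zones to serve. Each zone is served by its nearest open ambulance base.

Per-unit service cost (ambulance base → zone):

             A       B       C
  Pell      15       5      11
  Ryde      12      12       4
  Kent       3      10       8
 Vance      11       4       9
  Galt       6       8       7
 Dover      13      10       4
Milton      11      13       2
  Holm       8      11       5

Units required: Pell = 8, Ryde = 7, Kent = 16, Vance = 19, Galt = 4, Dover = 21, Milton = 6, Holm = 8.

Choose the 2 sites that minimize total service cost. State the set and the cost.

With exactly 2 open, each zone uses its cheapest among the chosen.
{B, C}: Pell→B 5·8=40, Ryde→C 4·7=28, Kent→C 8·16=128, Vance→B 4·19=76, Galt→C 7·4=28, Dover→C 4·21=84, Milton→C 2·6=12, Holm→C 5·8=40. Service cost 436.
{A, C}: service cost 495
{A, B}: service cost 612
Among all 3 size-2 choices, {B, C} is lowest.

Choose B and C; total service cost 436.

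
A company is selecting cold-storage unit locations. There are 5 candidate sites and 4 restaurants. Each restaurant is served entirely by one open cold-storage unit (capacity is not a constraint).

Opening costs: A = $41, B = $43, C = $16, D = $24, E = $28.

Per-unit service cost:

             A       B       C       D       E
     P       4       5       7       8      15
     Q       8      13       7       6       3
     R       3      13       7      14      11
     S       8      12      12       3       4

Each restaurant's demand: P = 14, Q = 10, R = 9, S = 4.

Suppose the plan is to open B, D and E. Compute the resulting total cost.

Total cost: 306

Each restaurant is assigned to its cheapest site among the open ones.
{B, D, E}: P→B 5·14=70, Q→E 3·10=30, R→E 11·9=99, S→D 3·4=12. Service 211; fixed 95; total 306.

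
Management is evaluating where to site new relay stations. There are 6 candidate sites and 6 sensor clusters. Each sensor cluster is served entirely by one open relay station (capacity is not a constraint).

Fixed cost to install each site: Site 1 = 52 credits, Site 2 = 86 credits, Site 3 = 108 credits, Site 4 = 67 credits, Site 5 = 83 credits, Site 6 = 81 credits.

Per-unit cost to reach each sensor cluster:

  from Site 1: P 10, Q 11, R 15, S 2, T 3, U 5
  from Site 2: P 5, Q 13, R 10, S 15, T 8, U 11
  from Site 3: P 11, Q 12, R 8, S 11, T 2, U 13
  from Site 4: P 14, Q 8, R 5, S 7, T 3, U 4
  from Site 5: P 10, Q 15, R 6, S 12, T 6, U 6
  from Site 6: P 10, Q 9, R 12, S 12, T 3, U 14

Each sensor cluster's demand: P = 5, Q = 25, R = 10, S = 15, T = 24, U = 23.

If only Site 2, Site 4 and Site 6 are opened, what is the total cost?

Each sensor cluster is assigned to its cheapest site among the open ones.
{Site 2, Site 4, Site 6}: P→Site 2 5·5=25, Q→Site 4 8·25=200, R→Site 4 5·10=50, S→Site 4 7·15=105, T→Site 4 3·24=72, U→Site 4 4·23=92. Service 544; fixed 234; total 778.

Total cost: 778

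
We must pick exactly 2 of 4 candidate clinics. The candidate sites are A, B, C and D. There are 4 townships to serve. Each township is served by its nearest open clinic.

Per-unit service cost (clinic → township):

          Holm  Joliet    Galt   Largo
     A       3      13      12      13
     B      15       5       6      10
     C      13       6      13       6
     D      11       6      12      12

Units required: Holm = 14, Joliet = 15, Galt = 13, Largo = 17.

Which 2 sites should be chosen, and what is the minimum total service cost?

With exactly 2 open, each township uses its cheapest among the chosen.
{A, B}: Holm→A 3·14=42, Joliet→B 5·15=75, Galt→B 6·13=78, Largo→B 10·17=170. Service cost 365.
{A, C}: service cost 390
{B, C}: service cost 437
Among all 6 size-2 choices, {A, B} is lowest.

Choose A and B; total service cost 365.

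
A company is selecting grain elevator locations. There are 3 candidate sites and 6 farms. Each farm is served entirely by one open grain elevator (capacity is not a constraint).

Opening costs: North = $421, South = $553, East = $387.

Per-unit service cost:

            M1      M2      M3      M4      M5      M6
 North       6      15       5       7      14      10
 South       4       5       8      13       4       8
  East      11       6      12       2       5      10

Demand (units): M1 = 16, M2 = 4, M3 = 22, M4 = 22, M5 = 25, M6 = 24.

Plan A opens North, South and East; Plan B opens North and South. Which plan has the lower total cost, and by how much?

Plan B is cheaper by 277.

Plan A: {North, South, East}: M1→South 4·16=64, M2→South 5·4=20, M3→North 5·22=110, M4→East 2·22=44, M5→South 4·25=100, M6→South 8·24=192. Service 530; fixed 1361; total 1891.
Plan B: {North, South}: M1→South 4·16=64, M2→South 5·4=20, M3→North 5·22=110, M4→North 7·22=154, M5→South 4·25=100, M6→South 8·24=192. Service 640; fixed 974; total 1614.
Difference: |1891 − 1614| = 277.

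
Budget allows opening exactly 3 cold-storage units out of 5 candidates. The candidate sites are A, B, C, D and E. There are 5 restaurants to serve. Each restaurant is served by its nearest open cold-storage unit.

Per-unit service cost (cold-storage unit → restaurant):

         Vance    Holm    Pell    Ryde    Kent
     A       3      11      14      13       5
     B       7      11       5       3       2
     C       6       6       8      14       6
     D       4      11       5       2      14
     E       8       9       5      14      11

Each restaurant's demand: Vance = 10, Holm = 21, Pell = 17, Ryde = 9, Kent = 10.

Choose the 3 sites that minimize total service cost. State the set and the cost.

Choose A, B and C; total service cost 288.

With exactly 3 open, each restaurant uses its cheapest among the chosen.
{A, B, C}: Vance→A 3·10=30, Holm→C 6·21=126, Pell→B 5·17=85, Ryde→B 3·9=27, Kent→B 2·10=20. Service cost 288.
{B, C, D}: service cost 289
{A, C, D}: service cost 309
Among all 10 size-3 choices, {A, B, C} is lowest.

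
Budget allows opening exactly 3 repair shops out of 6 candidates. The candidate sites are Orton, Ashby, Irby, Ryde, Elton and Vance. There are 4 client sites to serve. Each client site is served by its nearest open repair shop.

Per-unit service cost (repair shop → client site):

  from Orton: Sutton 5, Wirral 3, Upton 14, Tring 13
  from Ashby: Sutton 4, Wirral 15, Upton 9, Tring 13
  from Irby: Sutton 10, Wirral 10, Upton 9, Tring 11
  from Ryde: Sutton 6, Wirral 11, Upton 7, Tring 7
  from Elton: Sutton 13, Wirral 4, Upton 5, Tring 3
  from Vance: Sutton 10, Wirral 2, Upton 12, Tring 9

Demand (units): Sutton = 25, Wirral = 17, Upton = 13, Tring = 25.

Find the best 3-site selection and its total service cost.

Choose Ashby, Elton and Vance; total service cost 274.

With exactly 3 open, each client site uses its cheapest among the chosen.
{Ashby, Elton, Vance}: Sutton→Ashby 4·25=100, Wirral→Vance 2·17=34, Upton→Elton 5·13=65, Tring→Elton 3·25=75. Service cost 274.
{Orton, Ashby, Elton}: service cost 291
{Orton, Elton, Vance}: service cost 299
Among all 20 size-3 choices, {Ashby, Elton, Vance} is lowest.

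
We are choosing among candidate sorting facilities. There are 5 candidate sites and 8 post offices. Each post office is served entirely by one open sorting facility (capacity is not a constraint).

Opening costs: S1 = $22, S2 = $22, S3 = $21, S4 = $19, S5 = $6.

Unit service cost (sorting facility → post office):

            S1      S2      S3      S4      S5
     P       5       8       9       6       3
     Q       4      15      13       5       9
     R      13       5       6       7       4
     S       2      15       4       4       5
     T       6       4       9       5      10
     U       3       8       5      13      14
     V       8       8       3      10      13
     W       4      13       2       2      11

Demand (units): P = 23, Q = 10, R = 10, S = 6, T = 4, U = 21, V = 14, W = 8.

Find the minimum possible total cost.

For any fixed open set, each post office goes to its cheapest open site; total = fixed + service.
{S1, S3, S5}: P→S5 3·23=69, Q→S1 4·10=40, R→S5 4·10=40, S→S1 2·6=12, T→S1 6·4=24, U→S1 3·21=63, V→S3 3·14=42, W→S3 2·8=16. Service 306; fixed 49; total 355.
{S1, S2, S3, S5}: service 298 + fixed 71 = 369
{S1, S3, S4, S5}: service 302 + fixed 68 = 370
{S1, S2, S3, S4, S5}: service 298 + fixed 90 = 388
No other subset beats 355.

Minimum total cost: 355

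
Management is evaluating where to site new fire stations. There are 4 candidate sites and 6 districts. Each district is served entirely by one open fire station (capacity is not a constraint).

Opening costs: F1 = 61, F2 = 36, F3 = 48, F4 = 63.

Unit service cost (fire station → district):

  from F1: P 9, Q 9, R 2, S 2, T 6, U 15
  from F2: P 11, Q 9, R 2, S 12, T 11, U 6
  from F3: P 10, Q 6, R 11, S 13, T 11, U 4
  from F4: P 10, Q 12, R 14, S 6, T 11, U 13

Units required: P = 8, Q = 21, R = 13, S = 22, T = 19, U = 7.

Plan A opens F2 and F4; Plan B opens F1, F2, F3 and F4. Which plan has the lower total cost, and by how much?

Plan A: {F2, F4}: P→F4 10·8=80, Q→F2 9·21=189, R→F2 2·13=26, S→F4 6·22=132, T→F2 11·19=209, U→F2 6·7=42. Service 678; fixed 99; total 777.
Plan B: {F1, F2, F3, F4}: P→F1 9·8=72, Q→F3 6·21=126, R→F1 2·13=26, S→F1 2·22=44, T→F1 6·19=114, U→F3 4·7=28. Service 410; fixed 208; total 618.
Difference: |777 − 618| = 159.

Plan B is cheaper by 159.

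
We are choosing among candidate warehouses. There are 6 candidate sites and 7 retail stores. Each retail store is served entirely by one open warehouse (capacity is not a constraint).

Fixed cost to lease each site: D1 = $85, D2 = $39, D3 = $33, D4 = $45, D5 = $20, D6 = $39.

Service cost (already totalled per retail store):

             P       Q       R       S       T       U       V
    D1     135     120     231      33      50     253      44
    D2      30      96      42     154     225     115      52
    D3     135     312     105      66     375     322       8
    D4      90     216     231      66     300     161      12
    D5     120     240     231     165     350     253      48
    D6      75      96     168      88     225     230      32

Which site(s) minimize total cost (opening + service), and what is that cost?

Open D1, D2 and D3; minimum total cost 531.

For any fixed open set, each retail store goes to its cheapest open site; total = fixed + service.
{D1, D2, D3}: P→D2 30, Q→D2 96, R→D2 42, S→D1 33, T→D1 50, U→D2 115, V→D3 8. Service 374; fixed 157; total 531.
{D1, D2}: P→D2 30, Q→D2 96, R→D2 42, S→D1 33, T→D1 50, U→D2 115, V→D1 44. Service 410; fixed 124; total 534.
{D1, D2, D4}: P→D2 30, Q→D2 96, R→D2 42, S→D1 33, T→D1 50, U→D2 115, V→D4 12. Service 378; fixed 169; total 547.
{D1, D2, D3, D4, D5, D6}: service 374 + fixed 261 = 635
No other subset beats 531.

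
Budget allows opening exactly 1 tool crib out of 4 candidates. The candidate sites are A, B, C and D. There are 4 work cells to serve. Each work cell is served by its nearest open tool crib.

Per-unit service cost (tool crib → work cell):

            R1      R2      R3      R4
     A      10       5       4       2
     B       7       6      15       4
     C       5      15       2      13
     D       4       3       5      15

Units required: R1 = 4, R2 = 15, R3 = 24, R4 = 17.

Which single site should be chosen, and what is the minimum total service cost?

With exactly 1 open, each work cell uses its cheapest among the chosen.
{A}: R1→A 10·4=40, R2→A 5·15=75, R3→A 4·24=96, R4→A 2·17=34. Service cost 245.
{D}: service cost 436
{C}: service cost 514
Among all 4 size-1 choices, {A} is lowest.

Choose A only; total service cost 245.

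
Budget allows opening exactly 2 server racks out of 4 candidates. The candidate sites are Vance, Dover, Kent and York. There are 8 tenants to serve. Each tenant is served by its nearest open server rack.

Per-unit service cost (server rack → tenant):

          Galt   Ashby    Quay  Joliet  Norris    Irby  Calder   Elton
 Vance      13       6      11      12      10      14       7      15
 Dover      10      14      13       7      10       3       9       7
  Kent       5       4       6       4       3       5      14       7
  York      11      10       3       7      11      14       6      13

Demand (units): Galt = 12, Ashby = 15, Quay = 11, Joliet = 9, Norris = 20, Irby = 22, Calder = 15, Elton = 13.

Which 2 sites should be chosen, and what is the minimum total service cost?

Choose Kent and York; total service cost 540.

With exactly 2 open, each tenant uses its cheapest among the chosen.
{Kent, York}: Galt→Kent 5·12=60, Ashby→Kent 4·15=60, Quay→York 3·11=33, Joliet→Kent 4·9=36, Norris→Kent 3·20=60, Irby→Kent 5·22=110, Calder→York 6·15=90, Elton→Kent 7·13=91. Service cost 540.
{Dover, Kent}: service cost 574
{Vance, Kent}: service cost 588
Among all 6 size-2 choices, {Kent, York} is lowest.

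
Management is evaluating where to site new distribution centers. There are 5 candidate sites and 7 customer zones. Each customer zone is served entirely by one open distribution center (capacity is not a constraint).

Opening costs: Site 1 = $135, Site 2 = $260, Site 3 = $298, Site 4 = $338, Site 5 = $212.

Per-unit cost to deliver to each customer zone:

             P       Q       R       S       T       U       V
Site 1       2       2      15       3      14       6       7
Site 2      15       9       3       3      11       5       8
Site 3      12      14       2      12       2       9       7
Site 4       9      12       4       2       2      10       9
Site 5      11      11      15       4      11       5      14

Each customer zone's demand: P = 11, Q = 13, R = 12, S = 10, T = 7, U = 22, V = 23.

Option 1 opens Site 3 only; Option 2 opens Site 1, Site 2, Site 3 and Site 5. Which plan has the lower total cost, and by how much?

Option 1: {Site 3}: P→Site 3 12·11=132, Q→Site 3 14·13=182, R→Site 3 2·12=24, S→Site 3 12·10=120, T→Site 3 2·7=14, U→Site 3 9·22=198, V→Site 3 7·23=161. Service 831; fixed 298; total 1129.
Option 2: {Site 1, Site 2, Site 3, Site 5}: P→Site 1 2·11=22, Q→Site 1 2·13=26, R→Site 3 2·12=24, S→Site 1 3·10=30, T→Site 3 2·7=14, U→Site 2 5·22=110, V→Site 1 7·23=161. Service 387; fixed 905; total 1292.
Difference: |1129 − 1292| = 163.

Option 1 is cheaper by 163.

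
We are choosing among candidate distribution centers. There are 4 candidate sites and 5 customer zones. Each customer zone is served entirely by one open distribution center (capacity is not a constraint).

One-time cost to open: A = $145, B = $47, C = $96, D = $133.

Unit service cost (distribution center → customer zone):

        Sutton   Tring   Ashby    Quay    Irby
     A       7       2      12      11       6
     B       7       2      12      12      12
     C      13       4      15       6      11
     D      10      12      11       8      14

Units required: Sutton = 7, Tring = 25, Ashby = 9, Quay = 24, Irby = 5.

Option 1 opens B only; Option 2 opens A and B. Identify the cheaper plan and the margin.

Option 1: {B}: Sutton→B 7·7=49, Tring→B 2·25=50, Ashby→B 12·9=108, Quay→B 12·24=288, Irby→B 12·5=60. Service 555; fixed 47; total 602.
Option 2: {A, B}: Sutton→A 7·7=49, Tring→A 2·25=50, Ashby→A 12·9=108, Quay→A 11·24=264, Irby→A 6·5=30. Service 501; fixed 192; total 693.
Difference: |602 − 693| = 91.

Option 1 is cheaper by 91.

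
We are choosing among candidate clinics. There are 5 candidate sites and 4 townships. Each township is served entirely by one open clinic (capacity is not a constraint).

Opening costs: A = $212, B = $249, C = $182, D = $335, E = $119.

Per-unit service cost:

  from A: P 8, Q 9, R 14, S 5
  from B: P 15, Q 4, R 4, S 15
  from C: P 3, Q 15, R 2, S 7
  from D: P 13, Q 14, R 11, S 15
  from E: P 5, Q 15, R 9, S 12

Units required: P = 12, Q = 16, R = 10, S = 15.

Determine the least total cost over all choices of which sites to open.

Minimum total cost: 583

For any fixed open set, each township goes to its cheapest open site; total = fixed + service.
{C}: P→C 3·12=36, Q→C 15·16=240, R→C 2·10=20, S→C 7·15=105. Service 401; fixed 182; total 583.
{B, C}: P→C 3·12=36, Q→B 4·16=64, R→C 2·10=20, S→C 7·15=105. Service 225; fixed 431; total 656.
{A}: P→A 8·12=96, Q→A 9·16=144, R→A 14·10=140, S→A 5·15=75. Service 455; fixed 212; total 667.
{A, B, C, D, E}: P→C 3·12=36, Q→B 4·16=64, R→C 2·10=20, S→A 5·15=75. Service 195; fixed 1097; total 1292.
No other subset beats 583.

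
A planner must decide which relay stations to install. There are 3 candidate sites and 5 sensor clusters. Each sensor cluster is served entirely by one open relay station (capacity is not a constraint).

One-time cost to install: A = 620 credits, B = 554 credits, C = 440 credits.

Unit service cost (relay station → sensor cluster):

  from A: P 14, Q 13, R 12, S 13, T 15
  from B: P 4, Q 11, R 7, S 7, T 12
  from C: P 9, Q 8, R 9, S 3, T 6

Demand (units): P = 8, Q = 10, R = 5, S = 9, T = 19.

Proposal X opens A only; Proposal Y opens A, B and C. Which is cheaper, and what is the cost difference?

Proposal X is cheaper by 578.

Proposal X: {A}: P→A 14·8=112, Q→A 13·10=130, R→A 12·5=60, S→A 13·9=117, T→A 15·19=285. Service 704; fixed 620; total 1324.
Proposal Y: {A, B, C}: P→B 4·8=32, Q→C 8·10=80, R→B 7·5=35, S→C 3·9=27, T→C 6·19=114. Service 288; fixed 1614; total 1902.
Difference: |1324 − 1902| = 578.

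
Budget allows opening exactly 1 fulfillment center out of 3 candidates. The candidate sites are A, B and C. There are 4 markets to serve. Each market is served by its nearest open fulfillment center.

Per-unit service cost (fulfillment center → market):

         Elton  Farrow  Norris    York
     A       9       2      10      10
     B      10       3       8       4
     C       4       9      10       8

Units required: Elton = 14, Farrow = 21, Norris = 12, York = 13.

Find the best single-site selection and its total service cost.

Choose B only; total service cost 351.

With exactly 1 open, each market uses its cheapest among the chosen.
{B}: Elton→B 10·14=140, Farrow→B 3·21=63, Norris→B 8·12=96, York→B 4·13=52. Service cost 351.
{A}: service cost 418
{C}: service cost 469
Among all 3 size-1 choices, {B} is lowest.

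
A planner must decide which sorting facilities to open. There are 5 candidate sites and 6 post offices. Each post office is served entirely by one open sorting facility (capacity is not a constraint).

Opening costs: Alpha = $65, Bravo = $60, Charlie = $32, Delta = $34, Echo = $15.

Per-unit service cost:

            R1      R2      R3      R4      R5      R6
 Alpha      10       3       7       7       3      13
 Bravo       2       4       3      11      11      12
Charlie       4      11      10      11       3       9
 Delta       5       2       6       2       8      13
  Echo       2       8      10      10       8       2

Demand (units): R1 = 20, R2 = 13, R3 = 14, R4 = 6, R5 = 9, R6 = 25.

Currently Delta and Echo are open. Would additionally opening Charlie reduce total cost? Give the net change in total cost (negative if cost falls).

Yes — net change −13 (cost falls by 13).

Current service cost with {Delta, Echo}: 284.
Adding Charlie: each post office re-picks its cheapest; new service cost 239, saving 45.
Extra fixed cost: 32. Net change = 32 − 45 = -13.
(Totals: 333 → 320.)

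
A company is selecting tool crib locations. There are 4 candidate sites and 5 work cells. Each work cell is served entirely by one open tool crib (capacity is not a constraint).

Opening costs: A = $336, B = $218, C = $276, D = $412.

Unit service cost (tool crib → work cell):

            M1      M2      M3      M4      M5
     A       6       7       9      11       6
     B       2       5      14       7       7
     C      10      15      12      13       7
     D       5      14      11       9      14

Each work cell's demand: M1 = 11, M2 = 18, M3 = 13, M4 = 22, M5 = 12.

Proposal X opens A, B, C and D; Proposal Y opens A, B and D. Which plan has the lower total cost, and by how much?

Proposal Y is cheaper by 276.

Proposal X: {A, B, C, D}: M1→B 2·11=22, M2→B 5·18=90, M3→A 9·13=117, M4→B 7·22=154, M5→A 6·12=72. Service 455; fixed 1242; total 1697.
Proposal Y: {A, B, D}: M1→B 2·11=22, M2→B 5·18=90, M3→A 9·13=117, M4→B 7·22=154, M5→A 6·12=72. Service 455; fixed 966; total 1421.
Difference: |1697 − 1421| = 276.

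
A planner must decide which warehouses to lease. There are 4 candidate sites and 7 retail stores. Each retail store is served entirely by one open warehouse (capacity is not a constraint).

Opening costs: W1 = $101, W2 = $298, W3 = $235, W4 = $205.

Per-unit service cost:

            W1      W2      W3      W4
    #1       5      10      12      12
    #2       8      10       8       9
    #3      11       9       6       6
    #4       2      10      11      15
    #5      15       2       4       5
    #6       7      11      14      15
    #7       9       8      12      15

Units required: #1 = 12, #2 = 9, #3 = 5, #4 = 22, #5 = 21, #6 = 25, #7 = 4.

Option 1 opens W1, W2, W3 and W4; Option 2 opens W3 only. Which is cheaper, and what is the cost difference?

Option 2 is cheaper by 89.

Option 1: {W1, W2, W3, W4}: #1→W1 5·12=60, #2→W1 8·9=72, #3→W3 6·5=30, #4→W1 2·22=44, #5→W2 2·21=42, #6→W1 7·25=175, #7→W2 8·4=32. Service 455; fixed 839; total 1294.
Option 2: {W3}: #1→W3 12·12=144, #2→W3 8·9=72, #3→W3 6·5=30, #4→W3 11·22=242, #5→W3 4·21=84, #6→W3 14·25=350, #7→W3 12·4=48. Service 970; fixed 235; total 1205.
Difference: |1294 − 1205| = 89.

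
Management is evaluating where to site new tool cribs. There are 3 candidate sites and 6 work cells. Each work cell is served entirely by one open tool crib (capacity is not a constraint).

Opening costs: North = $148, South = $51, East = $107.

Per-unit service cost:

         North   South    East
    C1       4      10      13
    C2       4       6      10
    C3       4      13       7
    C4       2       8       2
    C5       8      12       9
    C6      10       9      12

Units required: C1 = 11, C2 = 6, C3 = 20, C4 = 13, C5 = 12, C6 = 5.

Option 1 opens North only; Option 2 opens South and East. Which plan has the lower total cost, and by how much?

Option 1 is cheaper by 155.

Option 1: {North}: C1→North 4·11=44, C2→North 4·6=24, C3→North 4·20=80, C4→North 2·13=26, C5→North 8·12=96, C6→North 10·5=50. Service 320; fixed 148; total 468.
Option 2: {South, East}: C1→South 10·11=110, C2→South 6·6=36, C3→East 7·20=140, C4→East 2·13=26, C5→East 9·12=108, C6→South 9·5=45. Service 465; fixed 158; total 623.
Difference: |468 − 623| = 155.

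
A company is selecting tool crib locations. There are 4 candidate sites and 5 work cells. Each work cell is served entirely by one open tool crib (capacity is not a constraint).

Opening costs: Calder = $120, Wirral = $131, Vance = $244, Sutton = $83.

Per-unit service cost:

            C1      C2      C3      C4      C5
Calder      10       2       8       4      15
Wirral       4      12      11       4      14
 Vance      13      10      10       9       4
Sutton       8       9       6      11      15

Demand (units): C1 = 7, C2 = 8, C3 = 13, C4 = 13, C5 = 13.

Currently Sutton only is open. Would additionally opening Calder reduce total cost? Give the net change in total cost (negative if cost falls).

Current service cost with {Sutton}: 544.
Adding Calder: each work cell re-picks its cheapest; new service cost 397, saving 147.
Extra fixed cost: 120. Net change = 120 − 147 = -27.
(Totals: 627 → 600.)

Yes — net change −27 (cost falls by 27).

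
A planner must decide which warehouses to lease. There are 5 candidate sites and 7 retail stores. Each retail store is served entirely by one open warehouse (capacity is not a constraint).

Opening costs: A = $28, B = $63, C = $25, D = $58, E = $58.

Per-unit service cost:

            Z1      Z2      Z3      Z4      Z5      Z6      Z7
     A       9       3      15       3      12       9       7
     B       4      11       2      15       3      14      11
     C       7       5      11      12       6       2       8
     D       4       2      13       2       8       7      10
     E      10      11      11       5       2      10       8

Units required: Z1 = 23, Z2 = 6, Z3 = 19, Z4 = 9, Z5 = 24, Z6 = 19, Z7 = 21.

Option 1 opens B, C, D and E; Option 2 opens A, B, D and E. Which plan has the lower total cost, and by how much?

Option 1 is cheaper by 77.

Option 1: {B, C, D, E}: Z1→B 4·23=92, Z2→D 2·6=12, Z3→B 2·19=38, Z4→D 2·9=18, Z5→E 2·24=48, Z6→C 2·19=38, Z7→C 8·21=168. Service 414; fixed 204; total 618.
Option 2: {A, B, D, E}: Z1→B 4·23=92, Z2→D 2·6=12, Z3→B 2·19=38, Z4→D 2·9=18, Z5→E 2·24=48, Z6→D 7·19=133, Z7→A 7·21=147. Service 488; fixed 207; total 695.
Difference: |618 − 695| = 77.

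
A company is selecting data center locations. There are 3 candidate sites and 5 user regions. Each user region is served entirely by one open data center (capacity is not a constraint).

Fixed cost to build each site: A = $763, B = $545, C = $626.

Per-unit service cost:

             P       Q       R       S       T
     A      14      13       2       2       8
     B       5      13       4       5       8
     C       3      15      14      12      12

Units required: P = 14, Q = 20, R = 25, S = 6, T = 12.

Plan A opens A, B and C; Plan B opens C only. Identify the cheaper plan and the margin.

Plan A: {A, B, C}: P→C 3·14=42, Q→A 13·20=260, R→A 2·25=50, S→A 2·6=12, T→A 8·12=96. Service 460; fixed 1934; total 2394.
Plan B: {C}: P→C 3·14=42, Q→C 15·20=300, R→C 14·25=350, S→C 12·6=72, T→C 12·12=144. Service 908; fixed 626; total 1534.
Difference: |2394 − 1534| = 860.

Plan B is cheaper by 860.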